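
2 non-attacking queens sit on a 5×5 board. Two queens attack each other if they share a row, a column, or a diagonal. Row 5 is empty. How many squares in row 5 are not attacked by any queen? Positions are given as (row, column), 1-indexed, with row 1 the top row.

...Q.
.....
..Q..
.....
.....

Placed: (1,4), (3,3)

(1,4) attacks row 5 at column 4.
(3,3) attacks row 5 at column 3 and diagonals 1, 5.
Attacked columns: {1, 3, 4, 5}. Safe: {2}.

1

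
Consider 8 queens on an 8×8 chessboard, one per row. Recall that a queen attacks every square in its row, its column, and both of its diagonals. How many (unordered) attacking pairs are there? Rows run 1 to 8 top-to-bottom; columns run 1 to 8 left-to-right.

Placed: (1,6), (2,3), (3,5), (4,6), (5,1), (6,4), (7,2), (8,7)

Same column: (1,6)–(4,6) (column 6).
Same diagonal: (3,5)–(4,6) (|3−4| = |5−6| = 1); (4,6)–(6,4) (|4−6| = |6−4| = 2).
Total attacking pairs: 3.

3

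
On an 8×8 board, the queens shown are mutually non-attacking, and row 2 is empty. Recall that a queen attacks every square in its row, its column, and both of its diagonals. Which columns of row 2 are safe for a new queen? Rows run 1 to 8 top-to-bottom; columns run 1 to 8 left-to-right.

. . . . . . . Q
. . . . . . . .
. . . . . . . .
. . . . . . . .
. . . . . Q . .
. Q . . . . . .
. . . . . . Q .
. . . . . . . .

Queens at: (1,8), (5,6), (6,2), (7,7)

columns 1, 4, 5

(1,8) attacks row 2 at column 8 and diagonals 7.
(5,6) attacks row 2 at column 6 and diagonals 3.
(6,2) attacks row 2 at column 2 and diagonals 6.
(7,7) attacks row 2 at column 7 and diagonals 2.
Attacked columns: {2, 3, 6, 7, 8}. Safe: {1, 4, 5}.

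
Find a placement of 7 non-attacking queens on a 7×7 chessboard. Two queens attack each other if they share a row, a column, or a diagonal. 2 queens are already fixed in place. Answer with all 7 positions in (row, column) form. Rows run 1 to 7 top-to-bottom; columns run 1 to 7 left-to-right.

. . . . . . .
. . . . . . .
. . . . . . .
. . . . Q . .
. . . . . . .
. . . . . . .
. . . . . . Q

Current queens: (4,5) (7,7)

Row 1: attacked by (4,5)→{2,5}; (7,7)→{1,7}. Safe: 3, 4, 6. Place at column 3.
Row 2: attacked by (1,3)→{2,3,4}; (4,5)→{3,5,7}; (7,7)→{2,7}. Safe: 1, 6. Place at column 6.
Row 3: attacked by (1,3)→{1,3,5}; (2,6)→{5,6,7}; (4,5)→{4,5,6}; (7,7)→{3,7}. Safe: 2. Place at column 2.
Row 5: attacked by (1,3)→{3,7}; (2,6)→{3,6}; (3,2)→{2,4}; (4,5)→{4,5,6}; (7,7)→{5,7}. Safe: 1. Place at column 1.
Row 6: attacked by (1,3)→{3}; (2,6)→{2,6}; (3,2)→{2,5}; (4,5)→{3,5,7}; (5,1)→{1,2}; (7,7)→{6,7}. Safe: 4. Place at column 4.
Columns [3, 6, 2, 5, 1, 4, 7], r−c [-2, -4, 1, -1, 4, 2, 0], r+c [4, 8, 5, 9, 6, 10, 14] are all distinct, so no two queens attack.

(1,3) (2,6) (3,2) (4,5) (5,1) (6,4) (7,7)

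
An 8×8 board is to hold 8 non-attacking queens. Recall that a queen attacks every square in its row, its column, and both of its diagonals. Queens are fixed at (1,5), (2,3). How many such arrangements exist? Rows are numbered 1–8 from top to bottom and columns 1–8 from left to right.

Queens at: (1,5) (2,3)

Branch on row 3: col 1 → 2; col 6 → 0; col 8 → 1.
Sum: 2 + 0 + 1 = 3.

3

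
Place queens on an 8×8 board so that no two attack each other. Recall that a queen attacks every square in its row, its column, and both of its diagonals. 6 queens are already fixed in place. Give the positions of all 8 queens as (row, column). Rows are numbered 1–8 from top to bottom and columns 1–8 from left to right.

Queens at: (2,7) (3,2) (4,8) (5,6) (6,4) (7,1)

Row 1: attacked by (2,7)→{6,7,8}; (3,2)→{2,4}; (4,8)→{5,8}; (5,6)→{2,6}; (6,4)→{4}; (7,1)→{1,7}. Safe: 3. Place at column 3.
Row 8: attacked by (1,3)→{3}; (2,7)→{1,7}; (3,2)→{2,7}; (4,8)→{4,8}; (5,6)→{3,6}; (6,4)→{2,4,6}; (7,1)→{1,2}. Safe: 5. Place at column 5.
Columns [3, 7, 2, 8, 6, 4, 1, 5], r−c [-2, -5, 1, -4, -1, 2, 6, 3], r+c [4, 9, 5, 12, 11, 10, 8, 13] are all distinct, so no two queens attack.

(1,3) (2,7) (3,2) (4,8) (5,6) (6,4) (7,1) (8,5)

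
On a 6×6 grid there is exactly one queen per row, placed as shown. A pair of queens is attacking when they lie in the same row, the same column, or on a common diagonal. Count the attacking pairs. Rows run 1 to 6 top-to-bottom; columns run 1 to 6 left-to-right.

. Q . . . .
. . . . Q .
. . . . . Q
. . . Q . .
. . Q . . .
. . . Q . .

4

Same column: (4,4)–(6,4) (column 4).
Same diagonal: (2,5)–(3,6) (|2−3| = |5−6| = 1); (4,4)–(5,3) (|4−5| = |4−3| = 1); (5,3)–(6,4) (|5−6| = |3−4| = 1).
Total attacking pairs: 4.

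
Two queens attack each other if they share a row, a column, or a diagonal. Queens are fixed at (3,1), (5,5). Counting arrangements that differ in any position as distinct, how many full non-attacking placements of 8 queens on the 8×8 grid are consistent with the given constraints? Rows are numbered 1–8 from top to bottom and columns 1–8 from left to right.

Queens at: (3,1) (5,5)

3

Branch on row 1: col 2 → 0; col 4 → 1; col 6 → 2; col 7 → 0; col 8 → 0.
Sum: 0 + 1 + 2 + 0 + 0 = 3.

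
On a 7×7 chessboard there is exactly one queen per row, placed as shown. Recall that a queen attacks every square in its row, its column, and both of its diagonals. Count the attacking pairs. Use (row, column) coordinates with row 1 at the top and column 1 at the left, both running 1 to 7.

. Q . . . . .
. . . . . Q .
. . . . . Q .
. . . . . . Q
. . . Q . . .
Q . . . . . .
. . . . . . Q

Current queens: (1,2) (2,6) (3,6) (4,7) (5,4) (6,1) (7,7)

4

Same column: (2,6)–(3,6) (column 6); (4,7)–(7,7) (column 7).
Same diagonal: (3,6)–(4,7) (|3−4| = |6−7| = 1); (3,6)–(5,4) (|3−5| = |6−4| = 2).
Total attacking pairs: 4.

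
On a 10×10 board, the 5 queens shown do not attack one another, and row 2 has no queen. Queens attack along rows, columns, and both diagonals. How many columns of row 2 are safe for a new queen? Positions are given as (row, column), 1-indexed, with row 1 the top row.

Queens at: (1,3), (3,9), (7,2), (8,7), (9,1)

(1,3) attacks row 2 at column 3 and diagonals 2, 4.
(3,9) attacks row 2 at column 9 and diagonals 8, 10.
(7,2) attacks row 2 at column 2 and diagonals 7.
(8,7) attacks row 2 at column 7 and diagonals 1.
(9,1) attacks row 2 at column 1 and diagonals 8.
Attacked columns: {1, 2, 3, 4, 7, 8, 9, 10}. Safe: {5, 6}.

2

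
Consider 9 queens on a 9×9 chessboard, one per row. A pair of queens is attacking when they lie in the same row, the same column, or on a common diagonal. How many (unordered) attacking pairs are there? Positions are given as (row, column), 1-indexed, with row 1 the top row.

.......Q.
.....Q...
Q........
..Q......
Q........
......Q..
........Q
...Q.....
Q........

4

Same column: (3,1)–(5,1) (column 1); (3,1)–(9,1) (column 1); (5,1)–(9,1) (column 1).
Same diagonal: (5,1)–(8,4) (|5−8| = |1−4| = 3).
Total attacking pairs: 4.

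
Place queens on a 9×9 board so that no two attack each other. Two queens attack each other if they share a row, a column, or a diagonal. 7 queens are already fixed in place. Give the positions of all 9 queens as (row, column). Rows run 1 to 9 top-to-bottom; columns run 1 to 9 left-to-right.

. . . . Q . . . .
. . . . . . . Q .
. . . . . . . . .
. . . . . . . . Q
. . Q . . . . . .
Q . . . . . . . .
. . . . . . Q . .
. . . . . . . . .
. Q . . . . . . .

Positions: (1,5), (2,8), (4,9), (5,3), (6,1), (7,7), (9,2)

Row 3: attacked by (1,5)→{3,5,7}; (2,8)→{7,8,9}; (4,9)→{8,9}; (5,3)→{1,3,5}; (6,1)→{1,4}; (7,7)→{3,7}; (9,2)→{2,8}. Safe: 6. Place at column 6.
Row 8: attacked by (1,5)→{5}; (2,8)→{2,8}; (3,6)→{1,6}; (4,9)→{5,9}; (5,3)→{3,6}; (6,1)→{1,3}; (7,7)→{6,7,8}; (9,2)→{1,2,3}. Safe: 4. Place at column 4.
Columns [5, 8, 6, 9, 3, 1, 7, 4, 2], r−c [-4, -6, -3, -5, 2, 5, 0, 4, 7], r+c [6, 10, 9, 13, 8, 7, 14, 12, 11] are all distinct, so no two queens attack.

(1,5) (2,8) (3,6) (4,9) (5,3) (6,1) (7,7) (8,4) (9,2)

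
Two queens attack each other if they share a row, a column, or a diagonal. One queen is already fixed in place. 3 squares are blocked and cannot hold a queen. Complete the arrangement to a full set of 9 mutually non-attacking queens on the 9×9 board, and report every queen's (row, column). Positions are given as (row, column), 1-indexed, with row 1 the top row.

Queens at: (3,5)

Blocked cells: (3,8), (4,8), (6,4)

Row 1: attacked by (3,5)→{3,5,7}. Safe: 1, 2, 4, 6, 8, 9. Place at column 4.
Row 2: attacked by (1,4)→{3,4,5}; (3,5)→{4,5,6}. Safe: 1, 2, 7, 8, 9. Place at column 7.
Row 4: attacked by (1,4)→{1,4,7}; (2,7)→{5,7,9}; (3,5)→{4,5,6}. Blocked: 8. Safe: 2, 3. Place at column 2.
Row 5: attacked by (1,4)→{4,8}; (2,7)→{4,7}; (3,5)→{3,5,7}; (4,2)→{1,2,3}. Safe: 6, 9. Place at column 9.
Row 6: attacked by (1,4)→{4,9}; (2,7)→{3,7}; (3,5)→{2,5,8}; (4,2)→{2,4}; (5,9)→{8,9}. Blocked: 4. Safe: 1, 6. Place at column 1.
Row 7: attacked by (1,4)→{4}; (2,7)→{2,7}; (3,5)→{1,5,9}; (4,2)→{2,5}; (5,9)→{7,9}; (6,1)→{1,2}. Safe: 3, 6, 8. Place at column 6.
Row 8: attacked by (1,4)→{4}; (2,7)→{1,7}; (3,5)→{5}; (4,2)→{2,6}; (5,9)→{6,9}; (6,1)→{1,3}; (7,6)→{5,6,7}. Safe: 8. Place at column 8.
Row 9: attacked by (1,4)→{4}; (2,7)→{7}; (3,5)→{5}; (4,2)→{2,7}; (5,9)→{5,9}; (6,1)→{1,4}; (7,6)→{4,6,8}; (8,8)→{7,8,9}. Safe: 3. Place at column 3.
Columns [4, 7, 5, 2, 9, 1, 6, 8, 3], r−c [-3, -5, -2, 2, -4, 5, 1, 0, 6], r+c [5, 9, 8, 6, 14, 7, 13, 16, 12] are all distinct, so no two queens attack.

(1,4) (2,7) (3,5) (4,2) (5,9) (6,1) (7,6) (8,8) (9,3)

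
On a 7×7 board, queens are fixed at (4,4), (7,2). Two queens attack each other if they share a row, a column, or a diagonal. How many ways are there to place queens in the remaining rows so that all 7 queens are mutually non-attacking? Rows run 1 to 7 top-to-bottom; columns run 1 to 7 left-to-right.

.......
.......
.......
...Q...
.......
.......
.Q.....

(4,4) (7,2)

2

Branch on row 1: col 3 → 0; col 5 → 0; col 6 → 2.
Sum: 0 + 0 + 2 = 2.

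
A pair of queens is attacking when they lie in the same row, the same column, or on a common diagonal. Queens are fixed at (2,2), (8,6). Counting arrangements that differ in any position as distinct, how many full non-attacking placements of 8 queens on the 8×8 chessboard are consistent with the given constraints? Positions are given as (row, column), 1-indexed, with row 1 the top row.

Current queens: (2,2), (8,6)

5

Branch on row 1: col 4 → 1; col 5 → 1; col 7 → 1; col 8 → 2.
Sum: 1 + 1 + 1 + 2 = 5.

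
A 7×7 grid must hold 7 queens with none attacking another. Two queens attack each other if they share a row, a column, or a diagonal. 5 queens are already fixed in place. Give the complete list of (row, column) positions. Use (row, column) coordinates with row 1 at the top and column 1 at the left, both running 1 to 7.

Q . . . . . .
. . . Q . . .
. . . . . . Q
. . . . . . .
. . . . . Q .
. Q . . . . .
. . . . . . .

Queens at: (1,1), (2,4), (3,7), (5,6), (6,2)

Row 4: attacked by (1,1)→{1,4}; (2,4)→{2,4,6}; (3,7)→{6,7}; (5,6)→{5,6,7}; (6,2)→{2,4}. Safe: 3. Place at column 3.
Row 7: attacked by (1,1)→{1,7}; (2,4)→{4}; (3,7)→{3,7}; (4,3)→{3,6}; (5,6)→{4,6}; (6,2)→{1,2,3}. Safe: 5. Place at column 5.
Columns [1, 4, 7, 3, 6, 2, 5], r−c [0, -2, -4, 1, -1, 4, 2], r+c [2, 6, 10, 7, 11, 8, 12] are all distinct, so no two queens attack.

(1,1) (2,4) (3,7) (4,3) (5,6) (6,2) (7,5)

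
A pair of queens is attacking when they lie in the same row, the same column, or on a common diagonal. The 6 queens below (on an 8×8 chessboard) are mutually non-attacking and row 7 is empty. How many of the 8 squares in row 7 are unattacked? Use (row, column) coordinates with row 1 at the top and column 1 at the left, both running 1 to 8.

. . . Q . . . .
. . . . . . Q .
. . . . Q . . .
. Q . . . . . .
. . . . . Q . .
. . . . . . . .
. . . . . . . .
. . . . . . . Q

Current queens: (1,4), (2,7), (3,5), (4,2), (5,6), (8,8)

1

(1,4) attacks row 7 at column 4.
(2,7) attacks row 7 at column 7 and diagonals 2.
(3,5) attacks row 7 at column 5 and diagonals 1.
(4,2) attacks row 7 at column 2 and diagonals 5.
(5,6) attacks row 7 at column 6 and diagonals 4, 8.
(8,8) attacks row 7 at column 8 and diagonals 7.
Attacked columns: {1, 2, 4, 5, 6, 7, 8}. Safe: {3}.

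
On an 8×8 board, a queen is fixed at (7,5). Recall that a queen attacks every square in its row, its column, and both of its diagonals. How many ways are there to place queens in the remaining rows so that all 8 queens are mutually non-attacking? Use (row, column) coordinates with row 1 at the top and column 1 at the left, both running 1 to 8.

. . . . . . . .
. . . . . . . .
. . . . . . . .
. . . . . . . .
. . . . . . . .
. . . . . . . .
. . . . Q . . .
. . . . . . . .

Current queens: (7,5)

Branch on row 1: col 1 → 1; col 2 → 0; col 3 → 1; col 4 → 3; col 6 → 3; col 7 → 0; col 8 → 0.
Sum: 1 + 0 + 1 + 3 + 3 + 0 + 0 = 8.

8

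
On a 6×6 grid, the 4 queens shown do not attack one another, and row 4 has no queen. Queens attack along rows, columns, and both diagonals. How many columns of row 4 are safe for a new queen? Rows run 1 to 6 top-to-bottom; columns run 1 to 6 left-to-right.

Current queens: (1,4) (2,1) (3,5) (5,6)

(1,4) attacks row 4 at column 4 and diagonals 1.
(2,1) attacks row 4 at column 1 and diagonals 3.
(3,5) attacks row 4 at column 5 and diagonals 4, 6.
(5,6) attacks row 4 at column 6 and diagonals 5.
Attacked columns: {1, 3, 4, 5, 6}. Safe: {2}.

1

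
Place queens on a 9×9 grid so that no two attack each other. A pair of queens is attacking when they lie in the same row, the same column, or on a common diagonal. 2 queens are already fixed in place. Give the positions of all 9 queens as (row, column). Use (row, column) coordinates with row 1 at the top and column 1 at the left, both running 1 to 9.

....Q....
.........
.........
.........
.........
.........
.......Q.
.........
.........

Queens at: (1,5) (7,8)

(1,5) (2,9) (3,2) (4,4) (5,7) (6,3) (7,8) (8,6) (9,1)

Row 2: attacked by (1,5)→{4,5,6}; (7,8)→{3,8}. Safe: 1, 2, 7, 9. Place at column 9.
Row 3: attacked by (1,5)→{3,5,7}; (2,9)→{8,9}; (7,8)→{4,8}. Safe: 1, 2, 6. Place at column 2.
Row 4: attacked by (1,5)→{2,5,8}; (2,9)→{7,9}; (3,2)→{1,2,3}; (7,8)→{5,8}. Safe: 4, 6. Place at column 4.
Row 5: attacked by (1,5)→{1,5,9}; (2,9)→{6,9}; (3,2)→{2,4}; (4,4)→{3,4,5}; (7,8)→{6,8}. Safe: 7. Place at column 7.
Row 6: attacked by (1,5)→{5}; (2,9)→{5,9}; (3,2)→{2,5}; (4,4)→{2,4,6}; (5,7)→{6,7,8}; (7,8)→{7,8,9}. Safe: 1, 3. Place at column 3.
Row 8: attacked by (1,5)→{5}; (2,9)→{3,9}; (3,2)→{2,7}; (4,4)→{4,8}; (5,7)→{4,7}; (6,3)→{1,3,5}; (7,8)→{7,8,9}. Safe: 6. Place at column 6.
Row 9: attacked by (1,5)→{5}; (2,9)→{2,9}; (3,2)→{2,8}; (4,4)→{4,9}; (5,7)→{3,7}; (6,3)→{3,6}; (7,8)→{6,8}; (8,6)→{5,6,7}. Safe: 1. Place at column 1.
Columns [5, 9, 2, 4, 7, 3, 8, 6, 1], r−c [-4, -7, 1, 0, -2, 3, -1, 2, 8], r+c [6, 11, 5, 8, 12, 9, 15, 14, 10] are all distinct, so no two queens attack.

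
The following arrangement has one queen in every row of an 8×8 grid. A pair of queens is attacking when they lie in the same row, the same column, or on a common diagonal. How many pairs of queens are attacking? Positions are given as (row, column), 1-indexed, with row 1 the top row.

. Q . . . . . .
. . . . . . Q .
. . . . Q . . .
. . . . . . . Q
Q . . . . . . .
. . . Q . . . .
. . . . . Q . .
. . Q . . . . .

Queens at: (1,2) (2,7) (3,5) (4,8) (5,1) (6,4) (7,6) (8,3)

0

All columns are distinct and no two queens satisfy |Δrow| = |Δcol|, so no pair attacks.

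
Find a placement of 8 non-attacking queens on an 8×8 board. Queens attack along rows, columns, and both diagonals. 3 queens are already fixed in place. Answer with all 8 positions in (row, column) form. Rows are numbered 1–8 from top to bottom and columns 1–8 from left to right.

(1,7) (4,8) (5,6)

(1,7) (2,1) (3,3) (4,8) (5,6) (6,4) (7,2) (8,5)

Row 2: attacked by (1,7)→{6,7,8}; (4,8)→{6,8}; (5,6)→{3,6}. Safe: 1, 2, 4, 5. Place at column 1.
Row 3: attacked by (1,7)→{5,7}; (2,1)→{1,2}; (4,8)→{7,8}; (5,6)→{4,6,8}. Safe: 3. Place at column 3.
Row 6: attacked by (1,7)→{2,7}; (2,1)→{1,5}; (3,3)→{3,6}; (4,8)→{6,8}; (5,6)→{5,6,7}. Safe: 4. Place at column 4.
Row 7: attacked by (1,7)→{1,7}; (2,1)→{1,6}; (3,3)→{3,7}; (4,8)→{5,8}; (5,6)→{4,6,8}; (6,4)→{3,4,5}. Safe: 2. Place at column 2.
Row 8: attacked by (1,7)→{7}; (2,1)→{1,7}; (3,3)→{3,8}; (4,8)→{4,8}; (5,6)→{3,6}; (6,4)→{2,4,6}; (7,2)→{1,2,3}. Safe: 5. Place at column 5.
Columns [7, 1, 3, 8, 6, 4, 2, 5], r−c [-6, 1, 0, -4, -1, 2, 5, 3], r+c [8, 3, 6, 12, 11, 10, 9, 13] are all distinct, so no two queens attack.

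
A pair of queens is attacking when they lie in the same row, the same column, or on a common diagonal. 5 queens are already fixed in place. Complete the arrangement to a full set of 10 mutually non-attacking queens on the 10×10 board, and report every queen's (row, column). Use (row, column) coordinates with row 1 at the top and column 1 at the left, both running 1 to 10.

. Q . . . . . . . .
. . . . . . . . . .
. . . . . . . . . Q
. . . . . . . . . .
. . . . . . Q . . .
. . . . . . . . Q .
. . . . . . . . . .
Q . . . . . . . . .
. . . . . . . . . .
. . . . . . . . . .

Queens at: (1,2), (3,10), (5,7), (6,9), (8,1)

(1,2) (2,6) (3,10) (4,3) (5,7) (6,9) (7,4) (8,1) (9,5) (10,8)

Row 2: attacked by (1,2)→{1,2,3}; (3,10)→{9,10}; (5,7)→{4,7,10}; (6,9)→{5,9}; (8,1)→{1,7}. Safe: 6, 8. Place at column 6.
Row 4: attacked by (1,2)→{2,5}; (2,6)→{4,6,8}; (3,10)→{9,10}; (5,7)→{6,7,8}; (6,9)→{7,9}; (8,1)→{1,5}. Safe: 3. Place at column 3.
Row 7: attacked by (1,2)→{2,8}; (2,6)→{1,6}; (3,10)→{6,10}; (4,3)→{3,6}; (5,7)→{5,7,9}; (6,9)→{8,9,10}; (8,1)→{1,2}. Safe: 4. Place at column 4.
Row 9: attacked by (1,2)→{2,10}; (2,6)→{6}; (3,10)→{4,10}; (4,3)→{3,8}; (5,7)→{3,7}; (6,9)→{6,9}; (7,4)→{2,4,6}; (8,1)→{1,2}. Safe: 5. Place at column 5.
Row 10: attacked by (1,2)→{2}; (2,6)→{6}; (3,10)→{3,10}; (4,3)→{3,9}; (5,7)→{2,7}; (6,9)→{5,9}; (7,4)→{1,4,7}; (8,1)→{1,3}; (9,5)→{4,5,6}. Safe: 8. Place at column 8.
Columns [2, 6, 10, 3, 7, 9, 4, 1, 5, 8], r−c [-1, -4, -7, 1, -2, -3, 3, 7, 4, 2], r+c [3, 8, 13, 7, 12, 15, 11, 9, 14, 18] are all distinct, so no two queens attack.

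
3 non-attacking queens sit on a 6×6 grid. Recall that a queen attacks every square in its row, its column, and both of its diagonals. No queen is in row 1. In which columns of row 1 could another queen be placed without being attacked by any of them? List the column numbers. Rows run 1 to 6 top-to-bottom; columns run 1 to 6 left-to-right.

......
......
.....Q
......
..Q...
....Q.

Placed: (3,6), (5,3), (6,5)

(3,6) attacks row 1 at column 6 and diagonals 4.
(5,3) attacks row 1 at column 3.
(6,5) attacks row 1 at column 5.
Attacked columns: {3, 4, 5, 6}. Safe: {1, 2}.

columns 1, 2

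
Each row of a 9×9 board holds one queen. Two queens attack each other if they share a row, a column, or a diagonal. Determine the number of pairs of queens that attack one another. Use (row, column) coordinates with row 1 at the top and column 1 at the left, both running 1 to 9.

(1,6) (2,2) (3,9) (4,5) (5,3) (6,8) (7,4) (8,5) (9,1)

2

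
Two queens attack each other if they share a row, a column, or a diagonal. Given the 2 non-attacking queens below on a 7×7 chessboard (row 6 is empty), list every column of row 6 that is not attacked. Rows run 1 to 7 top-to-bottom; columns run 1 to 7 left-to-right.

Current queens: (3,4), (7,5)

columns 2, 3

(3,4) attacks row 6 at column 4 and diagonals 1, 7.
(7,5) attacks row 6 at column 5 and diagonals 4, 6.
Attacked columns: {1, 4, 5, 6, 7}. Safe: {2, 3}.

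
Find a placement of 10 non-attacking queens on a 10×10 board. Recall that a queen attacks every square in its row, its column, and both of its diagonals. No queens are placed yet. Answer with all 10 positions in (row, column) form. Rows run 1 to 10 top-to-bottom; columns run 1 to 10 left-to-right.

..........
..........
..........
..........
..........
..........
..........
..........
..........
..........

Row 1: Safe: 1, 2, 3, 4, 5, 6, 7, 8, 9, 10. Place at column 5.
Row 2: attacked by (1,5)→{4,5,6}. Safe: 1, 2, 3, 7, 8, 9, 10. Place at column 2.
Row 3: attacked by (1,5)→{3,5,7}; (2,2)→{1,2,3}. Safe: 4, 6, 8, 9, 10. Place at column 10.
Row 4: attacked by (1,5)→{2,5,8}; (2,2)→{2,4}; (3,10)→{9,10}. Safe: 1, 3, 6, 7. Place at column 7.
Row 5: attacked by (1,5)→{1,5,9}; (2,2)→{2,5}; (3,10)→{8,10}; (4,7)→{6,7,8}. Safe: 3, 4. Place at column 4.
Row 6: attacked by (1,5)→{5,10}; (2,2)→{2,6}; (3,10)→{7,10}; (4,7)→{5,7,9}; (5,4)→{3,4,5}. Safe: 1, 8. Place at column 1.
Row 7: attacked by (1,5)→{5}; (2,2)→{2,7}; (3,10)→{6,10}; (4,7)→{4,7,10}; (5,4)→{2,4,6}; (6,1)→{1,2}. Safe: 3, 8, 9. Place at column 3.
Row 8: attacked by (1,5)→{5}; (2,2)→{2,8}; (3,10)→{5,10}; (4,7)→{3,7}; (5,4)→{1,4,7}; (6,1)→{1,3}; (7,3)→{2,3,4}. Safe: 6, 9. Place at column 9.
Row 9: attacked by (1,5)→{5}; (2,2)→{2,9}; (3,10)→{4,10}; (4,7)→{2,7}; (5,4)→{4,8}; (6,1)→{1,4}; (7,3)→{1,3,5}; (8,9)→{8,9,10}. Safe: 6. Place at column 6.
Row 10: attacked by (1,5)→{5}; (2,2)→{2,10}; (3,10)→{3,10}; (4,7)→{1,7}; (5,4)→{4,9}; (6,1)→{1,5}; (7,3)→{3,6}; (8,9)→{7,9}; (9,6)→{5,6,7}. Safe: 8. Place at column 8.
Columns [5, 2, 10, 7, 4, 1, 3, 9, 6, 8], r−c [-4, 0, -7, -3, 1, 5, 4, -1, 3, 2], r+c [6, 4, 13, 11, 9, 7, 10, 17, 15, 18] are all distinct, so no two queens attack.

(1,5) (2,2) (3,10) (4,7) (5,4) (6,1) (7,3) (8,9) (9,6) (10,8)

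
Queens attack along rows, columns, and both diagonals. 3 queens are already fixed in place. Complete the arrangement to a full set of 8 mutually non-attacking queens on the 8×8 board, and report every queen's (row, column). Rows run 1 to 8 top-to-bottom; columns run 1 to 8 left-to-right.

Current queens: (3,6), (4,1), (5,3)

Row 1: attacked by (3,6)→{4,6,8}; (4,1)→{1,4}; (5,3)→{3,7}. Safe: 2, 5. Place at column 2.
Row 2: attacked by (1,2)→{1,2,3}; (3,6)→{5,6,7}; (4,1)→{1,3}; (5,3)→{3,6}. Safe: 4, 8. Place at column 8.
Row 6: attacked by (1,2)→{2,7}; (2,8)→{4,8}; (3,6)→{3,6}; (4,1)→{1,3}; (5,3)→{2,3,4}. Safe: 5. Place at column 5.
Row 7: attacked by (1,2)→{2,8}; (2,8)→{3,8}; (3,6)→{2,6}; (4,1)→{1,4}; (5,3)→{1,3,5}; (6,5)→{4,5,6}. Safe: 7. Place at column 7.
Row 8: attacked by (1,2)→{2}; (2,8)→{2,8}; (3,6)→{1,6}; (4,1)→{1,5}; (5,3)→{3,6}; (6,5)→{3,5,7}; (7,7)→{6,7,8}. Safe: 4. Place at column 4.
Columns [2, 8, 6, 1, 3, 5, 7, 4], r−c [-1, -6, -3, 3, 2, 1, 0, 4], r+c [3, 10, 9, 5, 8, 11, 14, 12] are all distinct, so no two queens attack.

(1,2) (2,8) (3,6) (4,1) (5,3) (6,5) (7,7) (8,4)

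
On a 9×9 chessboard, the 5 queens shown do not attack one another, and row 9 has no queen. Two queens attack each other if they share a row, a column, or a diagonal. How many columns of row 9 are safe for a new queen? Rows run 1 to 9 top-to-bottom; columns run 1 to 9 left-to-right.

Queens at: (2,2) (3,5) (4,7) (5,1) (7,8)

2

(2,2) attacks row 9 at column 2 and diagonals 9.
(3,5) attacks row 9 at column 5.
(4,7) attacks row 9 at column 7 and diagonals 2.
(5,1) attacks row 9 at column 1 and diagonals 5.
(7,8) attacks row 9 at column 8 and diagonals 6.
Attacked columns: {1, 2, 5, 6, 7, 8, 9}. Safe: {3, 4}.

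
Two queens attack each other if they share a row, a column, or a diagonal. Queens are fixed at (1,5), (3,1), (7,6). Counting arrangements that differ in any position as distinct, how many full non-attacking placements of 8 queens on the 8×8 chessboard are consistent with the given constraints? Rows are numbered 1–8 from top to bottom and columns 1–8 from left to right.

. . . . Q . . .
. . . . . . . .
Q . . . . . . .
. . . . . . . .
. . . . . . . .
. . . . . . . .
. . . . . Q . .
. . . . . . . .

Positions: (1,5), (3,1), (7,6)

Branch on row 2: col 3 → 1; col 7 → 1; col 8 → 0.
Sum: 1 + 1 + 0 = 2.

2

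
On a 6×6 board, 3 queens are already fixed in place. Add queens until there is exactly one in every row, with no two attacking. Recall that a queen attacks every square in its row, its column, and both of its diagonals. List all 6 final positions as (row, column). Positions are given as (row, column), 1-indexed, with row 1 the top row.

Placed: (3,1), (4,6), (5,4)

Row 1: attacked by (3,1)→{1,3}; (4,6)→{3,6}; (5,4)→{4}. Safe: 2, 5. Place at column 5.
Row 2: attacked by (1,5)→{4,5,6}; (3,1)→{1,2}; (4,6)→{4,6}; (5,4)→{1,4}. Safe: 3. Place at column 3.
Row 6: attacked by (1,5)→{5}; (2,3)→{3}; (3,1)→{1,4}; (4,6)→{4,6}; (5,4)→{3,4,5}. Safe: 2. Place at column 2.
Columns [5, 3, 1, 6, 4, 2], r−c [-4, -1, 2, -2, 1, 4], r+c [6, 5, 4, 10, 9, 8] are all distinct, so no two queens attack.

(1,5) (2,3) (3,1) (4,6) (5,4) (6,2)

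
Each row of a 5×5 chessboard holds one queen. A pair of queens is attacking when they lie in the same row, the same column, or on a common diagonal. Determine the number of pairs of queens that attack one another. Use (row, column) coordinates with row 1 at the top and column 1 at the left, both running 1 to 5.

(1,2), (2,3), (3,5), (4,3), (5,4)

Same column: (2,3)–(4,3) (column 3).
Same diagonal: (1,2)–(2,3) (|1−2| = |2−3| = 1); (4,3)–(5,4) (|4−5| = |3−4| = 1).
Total attacking pairs: 3.

3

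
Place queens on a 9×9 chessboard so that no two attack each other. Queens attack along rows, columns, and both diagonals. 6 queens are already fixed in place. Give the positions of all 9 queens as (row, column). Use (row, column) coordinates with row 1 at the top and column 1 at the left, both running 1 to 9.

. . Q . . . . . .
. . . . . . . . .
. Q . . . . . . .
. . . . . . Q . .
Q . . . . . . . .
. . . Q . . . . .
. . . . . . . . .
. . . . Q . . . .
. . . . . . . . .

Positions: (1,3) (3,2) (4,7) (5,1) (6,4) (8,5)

(1,3) (2,6) (3,2) (4,7) (5,1) (6,4) (7,8) (8,5) (9,9)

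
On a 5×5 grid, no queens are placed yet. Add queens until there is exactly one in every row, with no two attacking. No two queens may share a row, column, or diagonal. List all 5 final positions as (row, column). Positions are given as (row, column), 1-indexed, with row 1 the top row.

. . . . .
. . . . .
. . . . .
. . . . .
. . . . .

Row 1: Safe: 1, 2, 3, 4, 5. Place at column 1.
Row 2: attacked by (1,1)→{1,2}. Safe: 3, 4, 5. Place at column 4.
Row 3: attacked by (1,1)→{1,3}; (2,4)→{3,4,5}. Safe: 2. Place at column 2.
Row 4: attacked by (1,1)→{1,4}; (2,4)→{2,4}; (3,2)→{1,2,3}. Safe: 5. Place at column 5.
Row 5: attacked by (1,1)→{1,5}; (2,4)→{1,4}; (3,2)→{2,4}; (4,5)→{4,5}. Safe: 3. Place at column 3.
Columns [1, 4, 2, 5, 3], r−c [0, -2, 1, -1, 2], r+c [2, 6, 5, 9, 8] are all distinct, so no two queens attack.

(1,1) (2,4) (3,2) (4,5) (5,3)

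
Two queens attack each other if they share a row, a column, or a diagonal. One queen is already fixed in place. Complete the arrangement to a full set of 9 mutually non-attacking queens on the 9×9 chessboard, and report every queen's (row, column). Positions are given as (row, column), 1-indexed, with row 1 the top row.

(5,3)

Row 1: attacked by (5,3)→{3,7}. Safe: 1, 2, 4, 5, 6, 8, 9. Place at column 9.
Row 2: attacked by (1,9)→{8,9}; (5,3)→{3,6}. Safe: 1, 2, 4, 5, 7. Place at column 4.
Row 3: attacked by (1,9)→{7,9}; (2,4)→{3,4,5}; (5,3)→{1,3,5}. Safe: 2, 6, 8. Place at column 2.
Row 4: attacked by (1,9)→{6,9}; (2,4)→{2,4,6}; (3,2)→{1,2,3}; (5,3)→{2,3,4}. Safe: 5, 7, 8. Place at column 7.
Row 6: attacked by (1,9)→{4,9}; (2,4)→{4,8}; (3,2)→{2,5}; (4,7)→{5,7,9}; (5,3)→{2,3,4}. Safe: 1, 6. Place at column 6.
Row 7: attacked by (1,9)→{3,9}; (2,4)→{4,9}; (3,2)→{2,6}; (4,7)→{4,7}; (5,3)→{1,3,5}; (6,6)→{5,6,7}. Safe: 8. Place at column 8.
Row 8: attacked by (1,9)→{2,9}; (2,4)→{4}; (3,2)→{2,7}; (4,7)→{3,7}; (5,3)→{3,6}; (6,6)→{4,6,8}; (7,8)→{7,8,9}. Safe: 1, 5. Place at column 1.
Row 9: attacked by (1,9)→{1,9}; (2,4)→{4}; (3,2)→{2,8}; (4,7)→{2,7}; (5,3)→{3,7}; (6,6)→{3,6,9}; (7,8)→{6,8}; (8,1)→{1,2}. Safe: 5. Place at column 5.
Columns [9, 4, 2, 7, 3, 6, 8, 1, 5], r−c [-8, -2, 1, -3, 2, 0, -1, 7, 4], r+c [10, 6, 5, 11, 8, 12, 15, 9, 14] are all distinct, so no two queens attack.

(1,9) (2,4) (3,2) (4,7) (5,3) (6,6) (7,8) (8,1) (9,5)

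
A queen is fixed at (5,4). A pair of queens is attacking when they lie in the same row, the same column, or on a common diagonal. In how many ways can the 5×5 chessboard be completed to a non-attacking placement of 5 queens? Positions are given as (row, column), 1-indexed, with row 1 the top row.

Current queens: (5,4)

2

Branch on row 1: col 1 → 1; col 2 → 1; col 3 → 0; col 5 → 0.
Sum: 1 + 1 + 0 + 0 = 2.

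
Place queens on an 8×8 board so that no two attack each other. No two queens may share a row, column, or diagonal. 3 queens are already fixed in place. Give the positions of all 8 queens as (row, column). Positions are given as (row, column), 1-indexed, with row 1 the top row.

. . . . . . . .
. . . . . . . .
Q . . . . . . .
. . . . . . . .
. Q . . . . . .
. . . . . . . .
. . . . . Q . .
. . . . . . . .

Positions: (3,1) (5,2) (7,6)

(1,5) (2,7) (3,1) (4,4) (5,2) (6,8) (7,6) (8,3)

Row 1: attacked by (3,1)→{1,3}; (5,2)→{2,6}; (7,6)→{6}. Safe: 4, 5, 7, 8. Place at column 5.
Row 2: attacked by (1,5)→{4,5,6}; (3,1)→{1,2}; (5,2)→{2,5}; (7,6)→{1,6}. Safe: 3, 7, 8. Place at column 7.
Row 4: attacked by (1,5)→{2,5,8}; (2,7)→{5,7}; (3,1)→{1,2}; (5,2)→{1,2,3}; (7,6)→{3,6}. Safe: 4. Place at column 4.
Row 6: attacked by (1,5)→{5}; (2,7)→{3,7}; (3,1)→{1,4}; (4,4)→{2,4,6}; (5,2)→{1,2,3}; (7,6)→{5,6,7}. Safe: 8. Place at column 8.
Row 8: attacked by (1,5)→{5}; (2,7)→{1,7}; (3,1)→{1,6}; (4,4)→{4,8}; (5,2)→{2,5}; (6,8)→{6,8}; (7,6)→{5,6,7}. Safe: 3. Place at column 3.
Columns [5, 7, 1, 4, 2, 8, 6, 3], r−c [-4, -5, 2, 0, 3, -2, 1, 5], r+c [6, 9, 4, 8, 7, 14, 13, 11] are all distinct, so no two queens attack.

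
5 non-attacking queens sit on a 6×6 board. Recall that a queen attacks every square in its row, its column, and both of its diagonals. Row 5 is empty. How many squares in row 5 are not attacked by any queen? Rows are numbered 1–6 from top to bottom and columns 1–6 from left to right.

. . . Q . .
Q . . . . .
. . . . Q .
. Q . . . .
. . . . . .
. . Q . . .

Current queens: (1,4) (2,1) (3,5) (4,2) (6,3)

(1,4) attacks row 5 at column 4.
(2,1) attacks row 5 at column 1 and diagonals 4.
(3,5) attacks row 5 at column 5 and diagonals 3.
(4,2) attacks row 5 at column 2 and diagonals 1, 3.
(6,3) attacks row 5 at column 3 and diagonals 2, 4.
Attacked columns: {1, 2, 3, 4, 5}. Safe: {6}.

1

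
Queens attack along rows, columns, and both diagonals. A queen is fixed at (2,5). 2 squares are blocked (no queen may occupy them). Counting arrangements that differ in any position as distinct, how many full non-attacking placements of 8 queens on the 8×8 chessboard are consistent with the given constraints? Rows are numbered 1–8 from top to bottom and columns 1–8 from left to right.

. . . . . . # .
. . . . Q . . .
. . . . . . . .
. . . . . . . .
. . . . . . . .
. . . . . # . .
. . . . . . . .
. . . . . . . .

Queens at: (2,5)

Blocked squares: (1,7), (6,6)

Branch on row 1: col 1 → 1; col 2 → 2; col 3 → 4; col 8 → 0.
Sum: 1 + 2 + 4 + 0 = 7.

7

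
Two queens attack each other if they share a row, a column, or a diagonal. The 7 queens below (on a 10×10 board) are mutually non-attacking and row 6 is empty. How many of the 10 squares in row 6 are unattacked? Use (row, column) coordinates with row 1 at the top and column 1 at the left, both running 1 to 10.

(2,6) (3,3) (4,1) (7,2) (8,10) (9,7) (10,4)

(2,6) attacks row 6 at column 6 and diagonals 2, 10.
(3,3) attacks row 6 at column 3 and diagonals 6.
(4,1) attacks row 6 at column 1 and diagonals 3.
(7,2) attacks row 6 at column 2 and diagonals 1, 3.
(8,10) attacks row 6 at column 10 and diagonals 8.
(9,7) attacks row 6 at column 7 and diagonals 4, 10.
(10,4) attacks row 6 at column 4 and diagonals 8.
Attacked columns: {1, 2, 3, 4, 6, 7, 8, 10}. Safe: {5, 9}.

2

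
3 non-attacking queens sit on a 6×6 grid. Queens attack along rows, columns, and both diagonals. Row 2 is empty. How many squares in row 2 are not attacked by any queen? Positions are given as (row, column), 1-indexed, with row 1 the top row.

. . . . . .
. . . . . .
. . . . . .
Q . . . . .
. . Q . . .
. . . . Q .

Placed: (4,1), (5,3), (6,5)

2

(4,1) attacks row 2 at column 1 and diagonals 3.
(5,3) attacks row 2 at column 3 and diagonals 6.
(6,5) attacks row 2 at column 5 and diagonals 1.
Attacked columns: {1, 3, 5, 6}. Safe: {2, 4}.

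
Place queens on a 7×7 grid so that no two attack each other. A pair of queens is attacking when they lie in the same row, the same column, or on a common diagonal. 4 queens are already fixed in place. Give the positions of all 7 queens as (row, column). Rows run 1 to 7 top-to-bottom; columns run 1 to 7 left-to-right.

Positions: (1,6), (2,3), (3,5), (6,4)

(1,6) (2,3) (3,5) (4,7) (5,1) (6,4) (7,2)

Row 4: attacked by (1,6)→{3,6}; (2,3)→{1,3,5}; (3,5)→{4,5,6}; (6,4)→{2,4,6}. Safe: 7. Place at column 7.
Row 5: attacked by (1,6)→{2,6}; (2,3)→{3,6}; (3,5)→{3,5,7}; (4,7)→{6,7}; (6,4)→{3,4,5}. Safe: 1. Place at column 1.
Row 7: attacked by (1,6)→{6}; (2,3)→{3}; (3,5)→{1,5}; (4,7)→{4,7}; (5,1)→{1,3}; (6,4)→{3,4,5}. Safe: 2. Place at column 2.
Columns [6, 3, 5, 7, 1, 4, 2], r−c [-5, -1, -2, -3, 4, 2, 5], r+c [7, 5, 8, 11, 6, 10, 9] are all distinct, so no two queens attack.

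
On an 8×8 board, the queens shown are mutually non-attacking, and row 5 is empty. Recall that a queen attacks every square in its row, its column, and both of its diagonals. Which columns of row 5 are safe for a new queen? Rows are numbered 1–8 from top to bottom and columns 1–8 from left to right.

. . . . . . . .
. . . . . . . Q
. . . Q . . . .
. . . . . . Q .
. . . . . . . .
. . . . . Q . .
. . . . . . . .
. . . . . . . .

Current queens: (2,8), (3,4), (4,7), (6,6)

(2,8) attacks row 5 at column 8 and diagonals 5.
(3,4) attacks row 5 at column 4 and diagonals 2, 6.
(4,7) attacks row 5 at column 7 and diagonals 6, 8.
(6,6) attacks row 5 at column 6 and diagonals 5, 7.
Attacked columns: {2, 4, 5, 6, 7, 8}. Safe: {1, 3}.

columns 1, 3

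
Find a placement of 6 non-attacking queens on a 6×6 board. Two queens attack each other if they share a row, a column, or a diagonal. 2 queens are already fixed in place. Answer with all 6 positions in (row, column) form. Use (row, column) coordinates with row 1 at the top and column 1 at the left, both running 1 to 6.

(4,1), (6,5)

Row 1: attacked by (4,1)→{1,4}; (6,5)→{5}. Safe: 2, 3, 6. Place at column 2.
Row 2: attacked by (1,2)→{1,2,3}; (4,1)→{1,3}; (6,5)→{1,5}. Safe: 4, 6. Place at column 4.
Row 3: attacked by (1,2)→{2,4}; (2,4)→{3,4,5}; (4,1)→{1,2}; (6,5)→{2,5}. Safe: 6. Place at column 6.
Row 5: attacked by (1,2)→{2,6}; (2,4)→{1,4}; (3,6)→{4,6}; (4,1)→{1,2}; (6,5)→{4,5,6}. Safe: 3. Place at column 3.
Columns [2, 4, 6, 1, 3, 5], r−c [-1, -2, -3, 3, 2, 1], r+c [3, 6, 9, 5, 8, 11] are all distinct, so no two queens attack.

(1,2) (2,4) (3,6) (4,1) (5,3) (6,5)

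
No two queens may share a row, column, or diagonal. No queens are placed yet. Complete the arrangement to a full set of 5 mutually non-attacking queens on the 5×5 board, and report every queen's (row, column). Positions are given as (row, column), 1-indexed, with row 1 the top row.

(1,2) (2,4) (3,1) (4,3) (5,5)

Row 1: Safe: 1, 2, 3, 4, 5. Place at column 2.
Row 2: attacked by (1,2)→{1,2,3}. Safe: 4, 5. Place at column 4.
Row 3: attacked by (1,2)→{2,4}; (2,4)→{3,4,5}. Safe: 1. Place at column 1.
Row 4: attacked by (1,2)→{2,5}; (2,4)→{2,4}; (3,1)→{1,2}. Safe: 3. Place at column 3.
Row 5: attacked by (1,2)→{2}; (2,4)→{1,4}; (3,1)→{1,3}; (4,3)→{2,3,4}. Safe: 5. Place at column 5.
Columns [2, 4, 1, 3, 5], r−c [-1, -2, 2, 1, 0], r+c [3, 6, 4, 7, 10] are all distinct, so no two queens attack.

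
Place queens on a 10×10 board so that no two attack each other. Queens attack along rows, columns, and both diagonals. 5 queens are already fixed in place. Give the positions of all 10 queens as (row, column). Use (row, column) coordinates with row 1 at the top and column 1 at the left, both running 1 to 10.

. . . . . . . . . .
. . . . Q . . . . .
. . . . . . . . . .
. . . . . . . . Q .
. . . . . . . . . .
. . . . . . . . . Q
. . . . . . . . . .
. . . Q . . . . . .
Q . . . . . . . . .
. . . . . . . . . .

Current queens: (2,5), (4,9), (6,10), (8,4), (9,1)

Row 1: attacked by (2,5)→{4,5,6}; (4,9)→{6,9}; (6,10)→{5,10}; (8,4)→{4}; (9,1)→{1,9}. Safe: 2, 3, 7, 8. Place at column 7.
Row 3: attacked by (1,7)→{5,7,9}; (2,5)→{4,5,6}; (4,9)→{8,9,10}; (6,10)→{7,10}; (8,4)→{4,9}; (9,1)→{1,7}. Safe: 2, 3. Place at column 3.
Row 5: attacked by (1,7)→{3,7}; (2,5)→{2,5,8}; (3,3)→{1,3,5}; (4,9)→{8,9,10}; (6,10)→{9,10}; (8,4)→{1,4,7}; (9,1)→{1,5}. Safe: 6. Place at column 6.
Row 7: attacked by (1,7)→{1,7}; (2,5)→{5,10}; (3,3)→{3,7}; (4,9)→{6,9}; (5,6)→{4,6,8}; (6,10)→{9,10}; (8,4)→{3,4,5}; (9,1)→{1,3}. Safe: 2. Place at column 2.
Row 10: attacked by (1,7)→{7}; (2,5)→{5}; (3,3)→{3,10}; (4,9)→{3,9}; (5,6)→{1,6}; (6,10)→{6,10}; (7,2)→{2,5}; (8,4)→{2,4,6}; (9,1)→{1,2}. Safe: 8. Place at column 8.
Columns [7, 5, 3, 9, 6, 10, 2, 4, 1, 8], r−c [-6, -3, 0, -5, -1, -4, 5, 4, 8, 2], r+c [8, 7, 6, 13, 11, 16, 9, 12, 10, 18] are all distinct, so no two queens attack.

(1,7) (2,5) (3,3) (4,9) (5,6) (6,10) (7,2) (8,4) (9,1) (10,8)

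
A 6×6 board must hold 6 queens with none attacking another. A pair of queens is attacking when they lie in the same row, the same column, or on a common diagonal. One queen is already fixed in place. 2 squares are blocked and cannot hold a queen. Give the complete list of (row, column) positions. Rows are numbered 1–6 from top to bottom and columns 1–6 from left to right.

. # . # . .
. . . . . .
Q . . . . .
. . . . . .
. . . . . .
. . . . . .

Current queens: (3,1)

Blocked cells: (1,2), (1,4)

Row 1: attacked by (3,1)→{1,3}. Blocked: 2,4. Safe: 5, 6. Place at column 5.
Row 2: attacked by (1,5)→{4,5,6}; (3,1)→{1,2}. Safe: 3. Place at column 3.
Row 4: attacked by (1,5)→{2,5}; (2,3)→{1,3,5}; (3,1)→{1,2}. Safe: 4, 6. Place at column 6.
Row 5: attacked by (1,5)→{1,5}; (2,3)→{3,6}; (3,1)→{1,3}; (4,6)→{5,6}. Safe: 2, 4. Place at column 4.
Row 6: attacked by (1,5)→{5}; (2,3)→{3}; (3,1)→{1,4}; (4,6)→{4,6}; (5,4)→{3,4,5}. Safe: 2. Place at column 2.
Columns [5, 3, 1, 6, 4, 2], r−c [-4, -1, 2, -2, 1, 4], r+c [6, 5, 4, 10, 9, 8] are all distinct, so no two queens attack.

(1,5) (2,3) (3,1) (4,6) (5,4) (6,2)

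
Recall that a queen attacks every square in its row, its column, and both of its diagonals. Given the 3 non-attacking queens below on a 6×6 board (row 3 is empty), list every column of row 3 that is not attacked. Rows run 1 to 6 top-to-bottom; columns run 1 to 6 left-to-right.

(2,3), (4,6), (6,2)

columns 1

(2,3) attacks row 3 at column 3 and diagonals 2, 4.
(4,6) attacks row 3 at column 6 and diagonals 5.
(6,2) attacks row 3 at column 2 and diagonals 5.
Attacked columns: {2, 3, 4, 5, 6}. Safe: {1}.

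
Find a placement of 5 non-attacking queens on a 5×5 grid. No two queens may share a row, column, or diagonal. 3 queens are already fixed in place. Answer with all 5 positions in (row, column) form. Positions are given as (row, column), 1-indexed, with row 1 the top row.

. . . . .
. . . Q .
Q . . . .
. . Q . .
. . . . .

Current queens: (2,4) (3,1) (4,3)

Row 1: attacked by (2,4)→{3,4,5}; (3,1)→{1,3}; (4,3)→{3}. Safe: 2. Place at column 2.
Row 5: attacked by (1,2)→{2}; (2,4)→{1,4}; (3,1)→{1,3}; (4,3)→{2,3,4}. Safe: 5. Place at column 5.
Columns [2, 4, 1, 3, 5], r−c [-1, -2, 2, 1, 0], r+c [3, 6, 4, 7, 10] are all distinct, so no two queens attack.

(1,2) (2,4) (3,1) (4,3) (5,5)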